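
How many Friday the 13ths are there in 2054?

The 13th falls on a Friday when the month's 13th has weekday Fri.
Jan 13 is Tue; Feb 13 is Fri ✓; Mar 13 is Fri ✓; Apr 13 is Mon; May 13 is Wed; Jun 13 is Sat; Jul 13 is Mon; Aug 13 is Thu; Sep 13 is Sun; Oct 13 is Tue; Nov 13 is Fri ✓; Dec 13 is Sun.
Friday the 13ths: Feb, Mar, Nov.

3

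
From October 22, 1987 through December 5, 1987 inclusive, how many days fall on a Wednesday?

6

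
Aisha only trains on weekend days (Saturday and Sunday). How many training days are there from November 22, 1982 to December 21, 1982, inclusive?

8

November 22, 1982 is a Monday.
From November 22, 1982 to December 21, 1982 is 30 days inclusive.
30 = 7 × 4 + 2, so there are 4 full weeks plus 2 extra days.
Each full week contributes 2 weekend days (Sat, Sun): 4 × 2 = 8.
The 2 extra days are Mon, Tue — none qualify.
Total: 8 + 0 = 8.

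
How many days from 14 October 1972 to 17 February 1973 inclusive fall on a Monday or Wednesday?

14 October 1972 is a Saturday.
From 14 October 1972 to 17 February 1973 is 127 days inclusive.
127 = 7 × 18 + 1, so there are 18 full weeks plus 1 extra day.
Each full week contributes 2 days from the set (Mon, Wed): 18 × 2 = 36.
The 1 extra day is Sat — none qualify.
Total: 36 + 0 = 36.

36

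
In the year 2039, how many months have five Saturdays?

A month has five Saturdays exactly when Saturday falls within its first (length − 28) days.
Jan: 31 days, starts Sat → 5 of Sat, Sun, Mon ✓
Feb: 28 days, starts Tue → 5 of (none)
Mar: 31 days, starts Tue → 5 of Tue, Wed, Thu
Apr: 30 days, starts Fri → 5 of Fri, Sat ✓
May: 31 days, starts Sun → 5 of Sun, Mon, Tue
Jun: 30 days, starts Wed → 5 of Wed, Thu
Jul: 31 days, starts Fri → 5 of Fri, Sat, Sun ✓
Aug: 31 days, starts Mon → 5 of Mon, Tue, Wed
Sep: 30 days, starts Thu → 5 of Thu, Fri
Oct: 31 days, starts Sat → 5 of Sat, Sun, Mon ✓
Nov: 30 days, starts Tue → 5 of Tue, Wed
Dec: 31 days, starts Thu → 5 of Thu, Fri, Sat ✓
Months with five Saturdays: Jan, Apr, Jul, Oct, Dec.

5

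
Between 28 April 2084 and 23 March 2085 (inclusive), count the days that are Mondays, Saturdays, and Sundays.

28 April 2084 is a Friday.
The range spans 330 days (inclusive of both endpoints).
330 = 7 × 47 + 1, so there are 47 full weeks plus 1 extra day.
Each full week contributes 3 days from the set (Mon, Sat, Sun): 47 × 3 = 141.
The 1 extra day is Friday — none qualify.
Total: 141 + 0 = 141.

141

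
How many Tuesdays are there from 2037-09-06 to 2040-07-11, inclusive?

2037-09-06 is a Sunday.
That's 1040 days from start to end, counting both.
1040 = 7 × 148 + 4, so there are 148 full weeks plus 4 extra days.
Each full week contributes one Tuesday: 148 so far.
The 4 extra days are Sunday, Monday, Tuesday, Wednesday — 1 of them qualifies.
Total: 148 + 1 = 149.

149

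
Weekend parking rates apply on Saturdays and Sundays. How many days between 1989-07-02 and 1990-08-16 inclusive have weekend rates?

117

1989-07-02 is a Sunday.
The range spans 411 days (inclusive of both endpoints).
411 = 7 × 58 + 5, so there are 58 full weeks plus 5 extra days.
Each full week contributes 2 weekend days (Sat, Sun): 58 × 2 = 116.
The 5 extra days are Sun, Mon, Tue, Wed, Thu — 1 of them qualifies.
Total: 116 + 1 = 117.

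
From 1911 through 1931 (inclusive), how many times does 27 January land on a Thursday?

3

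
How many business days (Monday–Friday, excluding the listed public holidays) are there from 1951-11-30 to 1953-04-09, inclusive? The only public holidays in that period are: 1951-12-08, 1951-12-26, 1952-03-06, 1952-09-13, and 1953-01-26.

1951-11-30 is a Friday.
From 1951-11-30 to 1953-04-09 is 497 days inclusive.
497 = 7 × 71, so the span is exactly 71 full weeks.
Each full week contributes 5 weekdays (Mon–Fri): 71 × 5 = 355.
Holidays: 1951-12-08 (Sat); 1951-12-26 (Wed); 1952-03-06 (Thu); 1952-09-13 (Sat); 1953-01-26 (Mon).
3 of the 5 holidays fall on weekdays; the rest are weekends and were already excluded.
Business days: 355 − 3 = 352.

352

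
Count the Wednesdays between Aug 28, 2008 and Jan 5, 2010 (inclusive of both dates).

70

Aug 28, 2008 is a Thursday.
That's 496 days from start to end, counting both.
496 = 7 × 70 + 6, so there are 70 full weeks plus 6 extra days.
Each full week contributes one Wednesday: 70 so far.
The 6 extra days are Thursday, Friday, Saturday, Sunday, Monday, Tuesday — none qualify.
Total: 70 + 0 = 70.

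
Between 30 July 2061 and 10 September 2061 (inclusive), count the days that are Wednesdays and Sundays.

12

30 July 2061 is a Saturday.
That's 43 days from start to end, counting both.
43 = 7 × 6 + 1, so there are 6 full weeks plus 1 extra day.
Each full week contributes 2 days from the set (Wed, Sun): 6 × 2 = 12.
The 1 extra day is Sat — none qualify.
Total: 12 + 0 = 12.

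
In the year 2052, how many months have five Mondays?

5

A month has five Mondays exactly when Monday falls within its first (length − 28) days.
Jan: 31 days, starts Mon → 5 of Mon, Tue, Wed ✓
Feb: 29 days, starts Thu → 5 of Thu
Mar: 31 days, starts Fri → 5 of Fri, Sat, Sun
Apr: 30 days, starts Mon → 5 of Mon, Tue ✓
May: 31 days, starts Wed → 5 of Wed, Thu, Fri
Jun: 30 days, starts Sat → 5 of Sat, Sun
Jul: 31 days, starts Mon → 5 of Mon, Tue, Wed ✓
Aug: 31 days, starts Thu → 5 of Thu, Fri, Sat
Sep: 30 days, starts Sun → 5 of Sun, Mon ✓
Oct: 31 days, starts Tue → 5 of Tue, Wed, Thu
Nov: 30 days, starts Fri → 5 of Fri, Sat
Dec: 31 days, starts Sun → 5 of Sun, Mon, Tue ✓
Months with five Mondays: Jan, Apr, Jul, Sep, Dec.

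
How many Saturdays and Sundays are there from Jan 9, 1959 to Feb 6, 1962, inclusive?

322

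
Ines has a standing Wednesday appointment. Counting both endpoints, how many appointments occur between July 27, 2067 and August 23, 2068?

July 27, 2067 is a Wednesday.
The range spans 394 days (inclusive of both endpoints).
394 = 7 × 56 + 2, so there are 56 full weeks plus 2 extra days.
Each full week contributes one Wednesday: 56 so far.
The 2 extra days are Wednesday, Thursday — 1 of them qualifies.
Total: 56 + 1 = 57.

57 Wednesdays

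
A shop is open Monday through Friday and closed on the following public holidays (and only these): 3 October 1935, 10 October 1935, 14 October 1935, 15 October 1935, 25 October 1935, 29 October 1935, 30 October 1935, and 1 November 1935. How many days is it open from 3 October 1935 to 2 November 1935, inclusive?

3 October 1935 is a Thursday.
The range spans 31 days (inclusive of both endpoints).
31 = 7 × 4 + 3, so there are 4 full weeks plus 3 extra days.
Each full week contributes 5 weekdays (Mon–Fri): 4 × 5 = 20.
The 3 extra days are Thursday, Friday, Saturday — 2 of them qualify.
Total: 20 + 2 = 22.
Holidays: 3 October 1935 (Thu); 10 October 1935 (Thu); 14 October 1935 (Mon); 15 October 1935 (Tue); 25 October 1935 (Fri); 29 October 1935 (Tue); 30 October 1935 (Wed); 1 November 1935 (Fri).
All 8 holidays fall on weekdays, so subtract 8.
Business days: 22 − 8 = 14.

14 business days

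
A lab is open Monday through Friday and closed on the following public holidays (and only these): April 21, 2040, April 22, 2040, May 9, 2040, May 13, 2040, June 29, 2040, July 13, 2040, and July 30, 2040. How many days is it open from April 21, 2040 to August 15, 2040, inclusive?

April 21, 2040 is a Saturday.
That's 117 days from start to end, counting both.
117 = 7 × 16 + 5, so there are 16 full weeks plus 5 extra days.
Each full week contributes 5 weekdays (Mon–Fri): 16 × 5 = 80.
The 5 extra days are Sat, Sun, Mon, Tue, Wed — 3 of them qualify.
Total: 80 + 3 = 83.
Holidays: April 21, 2040 (Sat); April 22, 2040 (Sun); May 9, 2040 (Wed); May 13, 2040 (Sun); June 29, 2040 (Fri); July 13, 2040 (Fri); July 30, 2040 (Mon).
4 of the 7 holidays fall on weekdays; the rest are weekends and were already excluded.
Business days: 83 − 4 = 79.

79 business days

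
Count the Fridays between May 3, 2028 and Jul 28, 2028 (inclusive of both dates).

May 3, 2028 is a Wednesday.
The range spans 87 days (inclusive of both endpoints).
87 = 7 × 12 + 3, so there are 12 full weeks plus 3 extra days.
Each full week contributes one Friday: 12 so far.
The 3 extra days are Wednesday, Thursday, Friday — 1 of them qualifies.
Total: 12 + 1 = 13.

13 Fridays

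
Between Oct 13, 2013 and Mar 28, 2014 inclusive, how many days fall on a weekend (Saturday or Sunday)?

Oct 13, 2013 is a Sunday.
From Oct 13, 2013 to Mar 28, 2014 is 167 days inclusive.
167 = 7 × 23 + 6, so there are 23 full weeks plus 6 extra days.
Each full week contributes 2 weekend days (Sat, Sun): 23 × 2 = 46.
The 6 extra days are Sun, Mon, Tue, Wed, Thu, Fri — 1 of them qualifies.
Total: 46 + 1 = 47.

47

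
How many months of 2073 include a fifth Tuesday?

4

A month has five Tuesdays exactly when Tuesday falls within its first (length − 28) days.
Jan: 31 days, starts Sun → 5 of Sun, Mon, Tue ✓
Feb: 28 days, starts Wed → 5 of (none)
Mar: 31 days, starts Wed → 5 of Wed, Thu, Fri
Apr: 30 days, starts Sat → 5 of Sat, Sun
May: 31 days, starts Mon → 5 of Mon, Tue, Wed ✓
Jun: 30 days, starts Thu → 5 of Thu, Fri
Jul: 31 days, starts Sat → 5 of Sat, Sun, Mon
Aug: 31 days, starts Tue → 5 of Tue, Wed, Thu ✓
Sep: 30 days, starts Fri → 5 of Fri, Sat
Oct: 31 days, starts Sun → 5 of Sun, Mon, Tue ✓
Nov: 30 days, starts Wed → 5 of Wed, Thu
Dec: 31 days, starts Fri → 5 of Fri, Sat, Sun
Months with five Tuesdays: Jan, May, Aug, Oct.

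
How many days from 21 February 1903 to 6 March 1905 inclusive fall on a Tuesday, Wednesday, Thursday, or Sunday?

21 February 1903 is a Saturday.
From 21 February 1903 to 6 March 1905 is 745 days inclusive.
745 = 7 × 106 + 3, so there are 106 full weeks plus 3 extra days.
Each full week contributes 4 days from the set (Tue, Wed, Thu, Sun): 106 × 4 = 424.
The 3 extra days are Saturday, Sunday, Monday — 1 of them qualifies.
Total: 424 + 1 = 425.

425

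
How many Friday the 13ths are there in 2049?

1

The 13th falls on a Friday when the month's 13th has weekday Fri.
Jan 13 is Wed; Feb 13 is Sat; Mar 13 is Sat; Apr 13 is Tue; May 13 is Thu; Jun 13 is Sun; Jul 13 is Tue; Aug 13 is Fri ✓; Sep 13 is Mon; Oct 13 is Wed; Nov 13 is Sat; Dec 13 is Mon.
Friday the 13ths: Aug.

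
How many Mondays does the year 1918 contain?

1 January 1918 is a Tuesday.
The range spans 365 days (inclusive of both endpoints).
365 = 7 × 52 + 1, so there are 52 full weeks plus 1 extra day.
Each full week contributes one Monday: 52 so far.
The 1 extra day is Tue — none qualify.
Total: 52 + 0 = 52.

52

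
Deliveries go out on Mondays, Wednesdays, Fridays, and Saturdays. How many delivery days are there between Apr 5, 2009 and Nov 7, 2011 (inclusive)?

541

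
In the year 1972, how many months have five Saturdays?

5

A month has five Saturdays exactly when Saturday falls within its first (length − 28) days.
Jan: 31 days, starts Sat → 5 of Sat, Sun, Mon ✓
Feb: 29 days, starts Tue → 5 of Tue
Mar: 31 days, starts Wed → 5 of Wed, Thu, Fri
Apr: 30 days, starts Sat → 5 of Sat, Sun ✓
May: 31 days, starts Mon → 5 of Mon, Tue, Wed
Jun: 30 days, starts Thu → 5 of Thu, Fri
Jul: 31 days, starts Sat → 5 of Sat, Sun, Mon ✓
Aug: 31 days, starts Tue → 5 of Tue, Wed, Thu
Sep: 30 days, starts Fri → 5 of Fri, Sat ✓
Oct: 31 days, starts Sun → 5 of Sun, Mon, Tue
Nov: 30 days, starts Wed → 5 of Wed, Thu
Dec: 31 days, starts Fri → 5 of Fri, Sat, Sun ✓
Months with five Saturdays: Jan, Apr, Jul, Sep, Dec.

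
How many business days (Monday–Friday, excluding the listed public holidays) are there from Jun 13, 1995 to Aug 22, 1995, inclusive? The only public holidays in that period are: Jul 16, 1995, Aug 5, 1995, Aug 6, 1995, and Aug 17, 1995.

Jun 13, 1995 is a Tuesday.
The range spans 71 days (inclusive of both endpoints).
71 = 7 × 10 + 1, so there are 10 full weeks plus 1 extra day.
Each full week contributes 5 weekdays (Mon–Fri): 10 × 5 = 50.
The 1 extra day is Tuesday — 1 of them qualifies.
Total: 50 + 1 = 51.
Holidays: Jul 16, 1995 (Sun); Aug 5, 1995 (Sat); Aug 6, 1995 (Sun); Aug 17, 1995 (Thu).
1 of the 4 holidays fall on weekdays; the rest are weekends and were already excluded.
Business days: 51 − 1 = 50.

50 business days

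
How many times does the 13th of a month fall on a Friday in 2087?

1

The 13th falls on a Friday when the month's 13th has weekday Fri.
Jan 13 is Mon; Feb 13 is Thu; Mar 13 is Thu; Apr 13 is Sun; May 13 is Tue; Jun 13 is Fri ✓; Jul 13 is Sun; Aug 13 is Wed; Sep 13 is Sat; Oct 13 is Mon; Nov 13 is Thu; Dec 13 is Sat.
Friday the 13ths: Jun.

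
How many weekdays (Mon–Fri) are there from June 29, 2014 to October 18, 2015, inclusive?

340

June 29, 2014 is a Sunday.
That's 477 days from start to end, counting both.
477 = 7 × 68 + 1, so there are 68 full weeks plus 1 extra day.
Each full week contributes 5 weekdays (Mon–Fri): 68 × 5 = 340.
The 1 extra day is Sunday — none qualify.
Total: 340 + 0 = 340.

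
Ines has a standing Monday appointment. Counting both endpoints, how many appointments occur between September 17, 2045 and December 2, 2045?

11 Mondays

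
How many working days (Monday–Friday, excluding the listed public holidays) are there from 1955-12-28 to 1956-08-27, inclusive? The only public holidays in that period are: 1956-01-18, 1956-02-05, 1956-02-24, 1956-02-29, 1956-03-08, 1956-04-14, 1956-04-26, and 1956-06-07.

168

1955-12-28 is a Wednesday.
That's 244 days from start to end, counting both.
244 = 7 × 34 + 6, so there are 34 full weeks plus 6 extra days.
Each full week contributes 5 weekdays (Mon–Fri): 34 × 5 = 170.
The 6 extra days are Wednesday, Thursday, Friday, Saturday, Sunday, Monday — 4 of them qualify.
Total: 170 + 4 = 174.
Holidays: 1956-01-18 (Wed); 1956-02-05 (Sun); 1956-02-24 (Fri); 1956-02-29 (Wed); 1956-03-08 (Thu); 1956-04-14 (Sat); 1956-04-26 (Thu); 1956-06-07 (Thu).
6 of the 8 holidays fall on weekdays; the rest are weekends and were already excluded.
Business days: 174 − 6 = 168.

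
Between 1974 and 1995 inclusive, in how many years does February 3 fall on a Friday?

Day of week of February 3 in each year:
1974: Sun, 1975: Mon, 1976: Tue, 1977: Thu, 1978: Fri ✓, 1979: Sat, 1980: Sun, 1981: Tue, 1982: Wed, 1983: Thu, 1984: Fri ✓, 1985: Sun, 1986: Mon, 1987: Tue, 1988: Wed, 1989: Fri ✓, 1990: Sat, 1991: Sun, 1992: Mon, 1993: Wed, 1994: Thu, 1995: Fri ✓
Fridays: 1978, 1984, 1989, 1995.

4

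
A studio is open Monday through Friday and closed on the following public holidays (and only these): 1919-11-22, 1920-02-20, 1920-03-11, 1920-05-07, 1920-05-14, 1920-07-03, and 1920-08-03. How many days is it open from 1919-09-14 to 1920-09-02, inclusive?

249 working days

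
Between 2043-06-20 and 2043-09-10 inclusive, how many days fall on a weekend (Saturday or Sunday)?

2043-06-20 is a Saturday.
From 2043-06-20 to 2043-09-10 is 83 days inclusive.
83 = 7 × 11 + 6, so there are 11 full weeks plus 6 extra days.
Each full week contributes 2 weekend days (Sat, Sun): 11 × 2 = 22.
The 6 extra days are Sat, Sun, Mon, Tue, Wed, Thu — 2 of them qualify.
Total: 22 + 2 = 24.

24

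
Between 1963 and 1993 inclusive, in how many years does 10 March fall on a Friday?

Day of week of March 10 in each year:
1963: Sun, 1964: Tue, 1965: Wed, 1966: Thu, 1967: Fri ✓, 1968: Sun, 1969: Mon, 1970: Tue, 1971: Wed, 1972: Fri ✓, 1973: Sat, 1974: Sun, 1975: Mon, 1976: Wed, 1977: Thu, 1978: Fri ✓, 1979: Sat, 1980: Mon, 1981: Tue, 1982: Wed, 1983: Thu, 1984: Sat, 1985: Sun, 1986: Mon, 1987: Tue, 1988: Thu, 1989: Fri ✓, 1990: Sat, 1991: Sun, 1992: Tue, 1993: Wed
Fridays: 1967, 1972, 1978, 1989.

4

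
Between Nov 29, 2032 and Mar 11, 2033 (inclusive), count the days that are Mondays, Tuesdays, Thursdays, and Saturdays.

Nov 29, 2032 is a Monday.
From Nov 29, 2032 to Mar 11, 2033 is 103 days inclusive.
103 = 7 × 14 + 5, so there are 14 full weeks plus 5 extra days.
Each full week contributes 4 days from the set (Mon, Tue, Thu, Sat): 14 × 4 = 56.
The 5 extra days are Mon, Tue, Wed, Thu, Fri — 3 of them qualify.
Total: 56 + 3 = 59.

59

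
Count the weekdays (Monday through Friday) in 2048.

262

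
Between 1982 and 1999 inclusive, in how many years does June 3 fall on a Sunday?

2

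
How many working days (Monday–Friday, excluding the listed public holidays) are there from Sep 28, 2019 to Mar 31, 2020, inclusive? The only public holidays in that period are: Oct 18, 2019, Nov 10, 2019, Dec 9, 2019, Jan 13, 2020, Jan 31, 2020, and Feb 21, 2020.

Sep 28, 2019 is a Saturday.
The range spans 186 days (inclusive of both endpoints).
186 = 7 × 26 + 4, so there are 26 full weeks plus 4 extra days.
Each full week contributes 5 weekdays (Mon–Fri): 26 × 5 = 130.
The 4 extra days are Sat, Sun, Mon, Tue — 2 of them qualify.
Total: 130 + 2 = 132.
Holidays: Oct 18, 2019 (Fri); Nov 10, 2019 (Sun); Dec 9, 2019 (Mon); Jan 13, 2020 (Mon); Jan 31, 2020 (Fri); Feb 21, 2020 (Fri).
5 of the 6 holidays fall on weekdays; the rest are weekends and were already excluded.
Business days: 132 − 5 = 127.

127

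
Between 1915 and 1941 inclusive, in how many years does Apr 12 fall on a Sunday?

Day of week of April 12 in each year:
1915: Mon, 1916: Wed, 1917: Thu, 1918: Fri, 1919: Sat, 1920: Mon, 1921: Tue, 1922: Wed, 1923: Thu, 1924: Sat, 1925: Sun ✓, 1926: Mon, 1927: Tue, 1928: Thu, 1929: Fri, 1930: Sat, 1931: Sun ✓, 1932: Tue, 1933: Wed, 1934: Thu, 1935: Fri, 1936: Sun ✓, 1937: Mon, 1938: Tue, 1939: Wed, 1940: Fri, 1941: Sat
Sundays: 1925, 1931, 1936.

3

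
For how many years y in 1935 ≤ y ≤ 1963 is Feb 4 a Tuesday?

4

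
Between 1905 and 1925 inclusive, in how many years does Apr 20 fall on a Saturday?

3

Day of week of April 20 in each year:
1905: Thu, 1906: Fri, 1907: Sat ✓, 1908: Mon, 1909: Tue, 1910: Wed, 1911: Thu, 1912: Sat ✓, 1913: Sun, 1914: Mon, 1915: Tue, 1916: Thu, 1917: Fri, 1918: Sat ✓, 1919: Sun, 1920: Tue, 1921: Wed, 1922: Thu, 1923: Fri, 1924: Sun, 1925: Mon
Saturdays: 1907, 1912, 1918.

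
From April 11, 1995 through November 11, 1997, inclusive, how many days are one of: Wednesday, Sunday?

April 11, 1995 is a Tuesday.
From April 11, 1995 to November 11, 1997 is 946 days inclusive.
946 = 7 × 135 + 1, so there are 135 full weeks plus 1 extra day.
Each full week contributes 2 days from the set (Wed, Sun): 135 × 2 = 270.
The 1 extra day is Tuesday — none qualify.
Total: 270 + 0 = 270.

270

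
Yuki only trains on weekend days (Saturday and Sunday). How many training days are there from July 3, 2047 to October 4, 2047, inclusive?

26

July 3, 2047 is a Wednesday.
That's 94 days from start to end, counting both.
94 = 7 × 13 + 3, so there are 13 full weeks plus 3 extra days.
Each full week contributes 2 weekend days (Sat, Sun): 13 × 2 = 26.
The 3 extra days are Wednesday, Thursday, Friday — none qualify.
Total: 26 + 0 = 26.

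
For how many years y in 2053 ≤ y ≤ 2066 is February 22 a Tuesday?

Day of week of February 22 in each year:
2053: Sat, 2054: Sun, 2055: Mon, 2056: Tue ✓, 2057: Thu, 2058: Fri, 2059: Sat, 2060: Sun, 2061: Tue ✓, 2062: Wed, 2063: Thu, 2064: Fri, 2065: Sun, 2066: Mon
Tuesdays: 2056, 2061.

2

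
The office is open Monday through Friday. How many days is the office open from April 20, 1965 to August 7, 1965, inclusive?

April 20, 1965 is a Tuesday.
From April 20, 1965 to August 7, 1965 is 110 days inclusive.
110 = 7 × 15 + 5, so there are 15 full weeks plus 5 extra days.
Each full week contributes 5 weekdays (Mon–Fri): 15 × 5 = 75.
The 5 extra days are Tuesday, Wednesday, Thursday, Friday, Saturday — 4 of them qualify.
Total: 75 + 4 = 79.

79 weekdays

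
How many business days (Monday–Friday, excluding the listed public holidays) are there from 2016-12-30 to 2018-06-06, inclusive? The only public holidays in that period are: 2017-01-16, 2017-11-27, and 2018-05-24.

371

2016-12-30 is a Friday.
From 2016-12-30 to 2018-06-06 is 524 days inclusive.
524 = 7 × 74 + 6, so there are 74 full weeks plus 6 extra days.
Each full week contributes 5 weekdays (Mon–Fri): 74 × 5 = 370.
The 6 extra days are Friday, Saturday, Sunday, Monday, Tuesday, Wednesday — 4 of them qualify.
Total: 370 + 4 = 374.
Holidays: 2017-01-16 (Mon); 2017-11-27 (Mon); 2018-05-24 (Thu).
All 3 holidays fall on weekdays, so subtract 3.
Business days: 374 − 3 = 371.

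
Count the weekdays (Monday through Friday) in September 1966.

September 1, 1966 is a Thursday.
From September 1, 1966 to September 30, 1966 is 30 days inclusive.
30 = 7 × 4 + 2, so there are 4 full weeks plus 2 extra days.
Each full week contributes 5 weekdays (Mon–Fri): 4 × 5 = 20.
The 2 extra days are Thu, Fri — 2 of them qualify.
Total: 20 + 2 = 22.

22 weekdays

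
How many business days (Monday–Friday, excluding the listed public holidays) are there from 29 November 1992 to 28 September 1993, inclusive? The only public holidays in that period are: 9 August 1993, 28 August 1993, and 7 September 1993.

215

29 November 1992 is a Sunday.
That's 304 days from start to end, counting both.
304 = 7 × 43 + 3, so there are 43 full weeks plus 3 extra days.
Each full week contributes 5 weekdays (Mon–Fri): 43 × 5 = 215.
The 3 extra days are Sunday, Monday, Tuesday — 2 of them qualify.
Total: 215 + 2 = 217.
Holidays: 9 August 1993 (Mon); 28 August 1993 (Sat); 7 September 1993 (Tue).
2 of the 3 holidays fall on weekdays; the rest are weekends and were already excluded.
Business days: 217 − 2 = 215.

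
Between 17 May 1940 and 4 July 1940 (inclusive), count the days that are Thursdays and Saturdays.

17 May 1940 is a Friday.
From 17 May 1940 to 4 July 1940 is 49 days inclusive.
49 = 7 × 7, so the span is exactly 7 full weeks.
Each full week contributes 2 days from the set (Thu, Sat): 7 × 2 = 14.
Total: 14.

14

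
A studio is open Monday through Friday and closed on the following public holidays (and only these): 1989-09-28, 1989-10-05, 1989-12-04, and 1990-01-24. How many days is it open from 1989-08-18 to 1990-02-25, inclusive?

1989-08-18 is a Friday.
The range spans 192 days (inclusive of both endpoints).
192 = 7 × 27 + 3, so there are 27 full weeks plus 3 extra days.
Each full week contributes 5 weekdays (Mon–Fri): 27 × 5 = 135.
The 3 extra days are Fri, Sat, Sun — 1 of them qualifies.
Total: 135 + 1 = 136.
Holidays: 1989-09-28 (Thu); 1989-10-05 (Thu); 1989-12-04 (Mon); 1990-01-24 (Wed).
All 4 holidays fall on weekdays, so subtract 4.
Business days: 136 − 4 = 132.

132 business days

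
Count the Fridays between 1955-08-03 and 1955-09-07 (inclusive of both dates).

5 Fridays

1955-08-03 is a Wednesday.
That's 36 days from start to end, counting both.
36 = 7 × 5 + 1, so there are 5 full weeks plus 1 extra day.
Each full week contributes one Friday: 5 so far.
The 1 extra day is Wed — none qualify.
Total: 5 + 0 = 5.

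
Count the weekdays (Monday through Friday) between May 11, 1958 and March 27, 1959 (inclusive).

230

May 11, 1958 is a Sunday.
From May 11, 1958 to March 27, 1959 is 321 days inclusive.
321 = 7 × 45 + 6, so there are 45 full weeks plus 6 extra days.
Each full week contributes 5 weekdays (Mon–Fri): 45 × 5 = 225.
The 6 extra days are Sunday, Monday, Tuesday, Wednesday, Thursday, Friday — 5 of them qualify.
Total: 225 + 5 = 230.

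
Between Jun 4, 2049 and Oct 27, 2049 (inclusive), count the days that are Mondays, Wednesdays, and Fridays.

63

Jun 4, 2049 is a Friday.
The range spans 146 days (inclusive of both endpoints).
146 = 7 × 20 + 6, so there are 20 full weeks plus 6 extra days.
Each full week contributes 3 days from the set (Mon, Wed, Fri): 20 × 3 = 60.
The 6 extra days are Friday, Saturday, Sunday, Monday, Tuesday, Wednesday — 3 of them qualify.
Total: 60 + 3 = 63.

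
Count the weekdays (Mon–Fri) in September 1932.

22 weekdays

1932-09-01 is a Thursday.
The range spans 30 days (inclusive of both endpoints).
30 = 7 × 4 + 2, so there are 4 full weeks plus 2 extra days.
Each full week contributes 5 weekdays (Mon–Fri): 4 × 5 = 20.
The 2 extra days are Thu, Fri — 2 of them qualify.
Total: 20 + 2 = 22.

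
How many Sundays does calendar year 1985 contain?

52

1985-01-01 is a Tuesday.
The range spans 365 days (inclusive of both endpoints).
365 = 7 × 52 + 1, so there are 52 full weeks plus 1 extra day.
Each full week contributes one Sunday: 52 so far.
The 1 extra day is Tuesday — none qualify.
Total: 52 + 0 = 52.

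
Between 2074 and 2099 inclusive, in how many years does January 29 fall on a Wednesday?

Day of week of January 29 in each year:
2074: Mon, 2075: Tue, 2076: Wed ✓, 2077: Fri, 2078: Sat, 2079: Sun, 2080: Mon, 2081: Wed ✓, 2082: Thu, 2083: Fri, 2084: Sat, 2085: Mon, 2086: Tue, 2087: Wed ✓, 2088: Thu, 2089: Sat, 2090: Sun, 2091: Mon, 2092: Tue, 2093: Thu, 2094: Fri, 2095: Sat, 2096: Sun, 2097: Tue, 2098: Wed ✓, 2099: Thu
Wednesdays: 2076, 2081, 2087, 2098.

4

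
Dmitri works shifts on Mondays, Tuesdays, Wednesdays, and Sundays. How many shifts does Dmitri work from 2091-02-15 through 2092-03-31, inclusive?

234

2091-02-15 is a Thursday.
From 2091-02-15 to 2092-03-31 is 411 days inclusive.
411 = 7 × 58 + 5, so there are 58 full weeks plus 5 extra days.
Each full week contributes 4 days from the set (Mon, Tue, Wed, Sun): 58 × 4 = 232.
The 5 extra days are Thu, Fri, Sat, Sun, Mon — 2 of them qualify.
Total: 232 + 2 = 234.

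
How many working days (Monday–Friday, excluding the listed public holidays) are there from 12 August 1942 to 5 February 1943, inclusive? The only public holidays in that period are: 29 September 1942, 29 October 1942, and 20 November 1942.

12 August 1942 is a Wednesday.
That's 178 days from start to end, counting both.
178 = 7 × 25 + 3, so there are 25 full weeks plus 3 extra days.
Each full week contributes 5 weekdays (Mon–Fri): 25 × 5 = 125.
The 3 extra days are Wednesday, Thursday, Friday — 3 of them qualify.
Total: 125 + 3 = 128.
Holidays: 29 September 1942 (Tue); 29 October 1942 (Thu); 20 November 1942 (Fri).
All 3 holidays fall on weekdays, so subtract 3.
Business days: 128 − 3 = 125.

125 working days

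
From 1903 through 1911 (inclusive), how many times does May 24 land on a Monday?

Day of week of May 24 in each year:
1903: Sun, 1904: Tue, 1905: Wed, 1906: Thu, 1907: Fri, 1908: Sun, 1909: Mon ✓, 1910: Tue, 1911: Wed
Mondays: 1909.

1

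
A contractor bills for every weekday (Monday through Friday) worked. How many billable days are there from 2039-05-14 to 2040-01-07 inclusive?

170 weekdays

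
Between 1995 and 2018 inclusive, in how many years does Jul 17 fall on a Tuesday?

4

Day of week of July 17 in each year:
1995: Mon, 1996: Wed, 1997: Thu, 1998: Fri, 1999: Sat, 2000: Mon, 2001: Tue ✓, 2002: Wed, 2003: Thu, 2004: Sat, 2005: Sun, 2006: Mon, 2007: Tue ✓, 2008: Thu, 2009: Fri, 2010: Sat, 2011: Sun, 2012: Tue ✓, 2013: Wed, 2014: Thu, 2015: Fri, 2016: Sun, 2017: Mon, 2018: Tue ✓
Tuesdays: 2001, 2007, 2012, 2018.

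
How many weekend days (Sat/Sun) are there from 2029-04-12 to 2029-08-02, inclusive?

32

2029-04-12 is a Thursday.
The range spans 113 days (inclusive of both endpoints).
113 = 7 × 16 + 1, so there are 16 full weeks plus 1 extra day.
Each full week contributes 2 weekend days (Sat, Sun): 16 × 2 = 32.
The 1 extra day is Thursday — none qualify.
Total: 32 + 0 = 32.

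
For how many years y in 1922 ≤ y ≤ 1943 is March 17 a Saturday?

3

Day of week of March 17 in each year:
1922: Fri, 1923: Sat ✓, 1924: Mon, 1925: Tue, 1926: Wed, 1927: Thu, 1928: Sat ✓, 1929: Sun, 1930: Mon, 1931: Tue, 1932: Thu, 1933: Fri, 1934: Sat ✓, 1935: Sun, 1936: Tue, 1937: Wed, 1938: Thu, 1939: Fri, 1940: Sun, 1941: Mon, 1942: Tue, 1943: Wed
Saturdays: 1923, 1928, 1934.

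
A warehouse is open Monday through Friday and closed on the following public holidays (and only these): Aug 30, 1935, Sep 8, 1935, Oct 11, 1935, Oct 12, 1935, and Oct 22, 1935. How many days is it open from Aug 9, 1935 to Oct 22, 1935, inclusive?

Aug 9, 1935 is a Friday.
That's 75 days from start to end, counting both.
75 = 7 × 10 + 5, so there are 10 full weeks plus 5 extra days.
Each full week contributes 5 weekdays (Mon–Fri): 10 × 5 = 50.
The 5 extra days are Fri, Sat, Sun, Mon, Tue — 3 of them qualify.
Total: 50 + 3 = 53.
Holidays: Aug 30, 1935 (Fri); Sep 8, 1935 (Sun); Oct 11, 1935 (Fri); Oct 12, 1935 (Sat); Oct 22, 1935 (Tue).
3 of the 5 holidays fall on weekdays; the rest are weekends and were already excluded.
Business days: 53 − 3 = 50.

50 business days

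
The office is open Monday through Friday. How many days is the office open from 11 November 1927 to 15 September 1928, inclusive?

11 November 1927 is a Friday.
From 11 November 1927 to 15 September 1928 is 310 days inclusive.
310 = 7 × 44 + 2, so there are 44 full weeks plus 2 extra days.
Each full week contributes 5 weekdays (Mon–Fri): 44 × 5 = 220.
The 2 extra days are Friday, Saturday — 1 of them qualifies.
Total: 220 + 1 = 221.

221 weekdays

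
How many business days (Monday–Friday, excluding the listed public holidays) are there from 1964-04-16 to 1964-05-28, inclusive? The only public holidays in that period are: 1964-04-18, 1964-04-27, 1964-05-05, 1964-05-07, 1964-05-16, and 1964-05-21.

27 business days

1964-04-16 is a Thursday.
That's 43 days from start to end, counting both.
43 = 7 × 6 + 1, so there are 6 full weeks plus 1 extra day.
Each full week contributes 5 weekdays (Mon–Fri): 6 × 5 = 30.
The 1 extra day is Thu — 1 of them qualifies.
Total: 30 + 1 = 31.
Holidays: 1964-04-18 (Sat); 1964-04-27 (Mon); 1964-05-05 (Tue); 1964-05-07 (Thu); 1964-05-16 (Sat); 1964-05-21 (Thu).
4 of the 6 holidays fall on weekdays; the rest are weekends and were already excluded.
Business days: 31 − 4 = 27.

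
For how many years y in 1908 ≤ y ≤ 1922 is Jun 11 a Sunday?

Day of week of June 11 in each year:
1908: Thu, 1909: Fri, 1910: Sat, 1911: Sun ✓, 1912: Tue, 1913: Wed, 1914: Thu, 1915: Fri, 1916: Sun ✓, 1917: Mon, 1918: Tue, 1919: Wed, 1920: Fri, 1921: Sat, 1922: Sun ✓
Sundays: 1911, 1916, 1922.

3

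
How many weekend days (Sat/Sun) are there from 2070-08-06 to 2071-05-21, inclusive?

82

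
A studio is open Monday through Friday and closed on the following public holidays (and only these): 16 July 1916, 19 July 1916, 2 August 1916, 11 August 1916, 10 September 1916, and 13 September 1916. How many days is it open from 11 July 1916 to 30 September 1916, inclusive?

55 working days

11 July 1916 is a Tuesday.
The range spans 82 days (inclusive of both endpoints).
82 = 7 × 11 + 5, so there are 11 full weeks plus 5 extra days.
Each full week contributes 5 weekdays (Mon–Fri): 11 × 5 = 55.
The 5 extra days are Tuesday, Wednesday, Thursday, Friday, Saturday — 4 of them qualify.
Total: 55 + 4 = 59.
Holidays: 16 July 1916 (Sun); 19 July 1916 (Wed); 2 August 1916 (Wed); 11 August 1916 (Fri); 10 September 1916 (Sun); 13 September 1916 (Wed).
4 of the 6 holidays fall on weekdays; the rest are weekends and were already excluded.
Business days: 59 − 4 = 55.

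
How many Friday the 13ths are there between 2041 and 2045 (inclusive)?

Friday-the-13ths by year:
2041: Sep, Dec
2042: Jun
2043: Feb, Mar, Nov
2044: May
2045: Jan, Oct

9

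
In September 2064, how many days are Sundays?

4

1 September 2064 is a Monday.
The range spans 30 days (inclusive of both endpoints).
30 = 7 × 4 + 2, so there are 4 full weeks plus 2 extra days.
Each full week contributes one Sunday: 4 so far.
The 2 extra days are Mon, Tue — none qualify.
Total: 4 + 0 = 4.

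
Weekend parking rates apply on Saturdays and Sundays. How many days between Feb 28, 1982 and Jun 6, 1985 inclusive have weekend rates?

341

Feb 28, 1982 is a Sunday.
From Feb 28, 1982 to Jun 6, 1985 is 1195 days inclusive.
1195 = 7 × 170 + 5, so there are 170 full weeks plus 5 extra days.
Each full week contributes 2 weekend days (Sat, Sun): 170 × 2 = 340.
The 5 extra days are Sun, Mon, Tue, Wed, Thu — 1 of them qualifies.
Total: 340 + 1 = 341.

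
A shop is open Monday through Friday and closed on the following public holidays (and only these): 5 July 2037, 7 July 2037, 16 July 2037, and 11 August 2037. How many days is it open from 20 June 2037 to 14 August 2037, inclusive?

37

20 June 2037 is a Saturday.
The range spans 56 days (inclusive of both endpoints).
56 = 7 × 8, so the span is exactly 8 full weeks.
Each full week contributes 5 weekdays (Mon–Fri): 8 × 5 = 40.
Holidays: 5 July 2037 (Sun); 7 July 2037 (Tue); 16 July 2037 (Thu); 11 August 2037 (Tue).
3 of the 4 holidays fall on weekdays; the rest are weekends and were already excluded.
Business days: 40 − 3 = 37.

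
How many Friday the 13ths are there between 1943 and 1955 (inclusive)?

20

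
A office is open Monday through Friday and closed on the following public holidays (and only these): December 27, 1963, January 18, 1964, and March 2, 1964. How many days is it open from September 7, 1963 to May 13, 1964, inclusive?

September 7, 1963 is a Saturday.
The range spans 250 days (inclusive of both endpoints).
250 = 7 × 35 + 5, so there are 35 full weeks plus 5 extra days.
Each full week contributes 5 weekdays (Mon–Fri): 35 × 5 = 175.
The 5 extra days are Saturday, Sunday, Monday, Tuesday, Wednesday — 3 of them qualify.
Total: 175 + 3 = 178.
Holidays: December 27, 1963 (Fri); January 18, 1964 (Sat); March 2, 1964 (Mon).
2 of the 3 holidays fall on weekdays; the rest are weekends and were already excluded.
Business days: 178 − 2 = 176.

176 business days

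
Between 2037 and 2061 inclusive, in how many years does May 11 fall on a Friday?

3

Day of week of May 11 in each year:
2037: Mon, 2038: Tue, 2039: Wed, 2040: Fri ✓, 2041: Sat, 2042: Sun, 2043: Mon, 2044: Wed, 2045: Thu, 2046: Fri ✓, 2047: Sat, 2048: Mon, 2049: Tue, 2050: Wed, 2051: Thu, 2052: Sat, 2053: Sun, 2054: Mon, 2055: Tue, 2056: Thu, 2057: Fri ✓, 2058: Sat, 2059: Sun, 2060: Tue, 2061: Wed
Fridays: 2040, 2046, 2057.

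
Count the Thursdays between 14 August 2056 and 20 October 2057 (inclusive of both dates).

14 August 2056 is a Monday.
The range spans 433 days (inclusive of both endpoints).
433 = 7 × 61 + 6, so there are 61 full weeks plus 6 extra days.
Each full week contributes one Thursday: 61 so far.
The 6 extra days are Monday, Tuesday, Wednesday, Thursday, Friday, Saturday — 1 of them qualifies.
Total: 61 + 1 = 62.

62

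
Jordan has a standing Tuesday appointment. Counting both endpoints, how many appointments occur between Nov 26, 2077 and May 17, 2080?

129 Tuesdays

Nov 26, 2077 is a Friday.
From Nov 26, 2077 to May 17, 2080 is 904 days inclusive.
904 = 7 × 129 + 1, so there are 129 full weeks plus 1 extra day.
Each full week contributes one Tuesday: 129 so far.
The 1 extra day is Fri — none qualify.
Total: 129 + 0 = 129.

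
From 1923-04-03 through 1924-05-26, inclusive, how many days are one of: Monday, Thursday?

120

1923-04-03 is a Tuesday.
From 1923-04-03 to 1924-05-26 is 420 days inclusive.
420 = 7 × 60, so the span is exactly 60 full weeks.
Each full week contributes 2 days from the set (Mon, Thu): 60 × 2 = 120.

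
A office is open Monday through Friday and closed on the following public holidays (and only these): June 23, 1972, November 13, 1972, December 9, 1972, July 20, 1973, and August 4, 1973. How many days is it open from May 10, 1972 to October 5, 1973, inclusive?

May 10, 1972 is a Wednesday.
The range spans 514 days (inclusive of both endpoints).
514 = 7 × 73 + 3, so there are 73 full weeks plus 3 extra days.
Each full week contributes 5 weekdays (Mon–Fri): 73 × 5 = 365.
The 3 extra days are Wednesday, Thursday, Friday — 3 of them qualify.
Total: 365 + 3 = 368.
Holidays: June 23, 1972 (Fri); November 13, 1972 (Mon); December 9, 1972 (Sat); July 20, 1973 (Fri); August 4, 1973 (Sat).
3 of the 5 holidays fall on weekdays; the rest are weekends and were already excluded.
Business days: 368 − 3 = 365.

365 business days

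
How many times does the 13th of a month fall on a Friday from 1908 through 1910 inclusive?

Friday-the-13ths by year:
1908: Mar, Nov
1909: Aug
1910: May

4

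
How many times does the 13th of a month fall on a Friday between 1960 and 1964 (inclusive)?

9

Friday-the-13ths by year:
1960: May
1961: Jan, Oct
1962: Apr, Jul
1963: Sep, Dec
1964: Mar, Nov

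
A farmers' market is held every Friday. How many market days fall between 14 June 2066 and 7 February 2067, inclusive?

14 June 2066 is a Monday.
The range spans 239 days (inclusive of both endpoints).
239 = 7 × 34 + 1, so there are 34 full weeks plus 1 extra day.
Each full week contributes one Friday: 34 so far.
The 1 extra day is Monday — none qualify.
Total: 34 + 0 = 34.

34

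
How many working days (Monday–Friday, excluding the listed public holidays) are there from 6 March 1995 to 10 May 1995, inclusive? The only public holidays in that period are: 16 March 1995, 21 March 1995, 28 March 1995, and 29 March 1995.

44 working days

6 March 1995 is a Monday.
The range spans 66 days (inclusive of both endpoints).
66 = 7 × 9 + 3, so there are 9 full weeks plus 3 extra days.
Each full week contributes 5 weekdays (Mon–Fri): 9 × 5 = 45.
The 3 extra days are Mon, Tue, Wed — 3 of them qualify.
Total: 45 + 3 = 48.
Holidays: 16 March 1995 (Thu); 21 March 1995 (Tue); 28 March 1995 (Tue); 29 March 1995 (Wed).
All 4 holidays fall on weekdays, so subtract 4.
Business days: 48 − 4 = 44.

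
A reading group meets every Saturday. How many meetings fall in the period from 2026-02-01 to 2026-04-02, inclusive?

2026-02-01 is a Sunday.
From 2026-02-01 to 2026-04-02 is 61 days inclusive.
61 = 7 × 8 + 5, so there are 8 full weeks plus 5 extra days.
Each full week contributes one Saturday: 8 so far.
The 5 extra days are Sunday, Monday, Tuesday, Wednesday, Thursday — none qualify.
Total: 8 + 0 = 8.

8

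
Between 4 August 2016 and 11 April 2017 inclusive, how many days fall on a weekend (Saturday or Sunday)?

4 August 2016 is a Thursday.
The range spans 251 days (inclusive of both endpoints).
251 = 7 × 35 + 6, so there are 35 full weeks plus 6 extra days.
Each full week contributes 2 weekend days (Sat, Sun): 35 × 2 = 70.
The 6 extra days are Thursday, Friday, Saturday, Sunday, Monday, Tuesday — 2 of them qualify.
Total: 70 + 2 = 72.

72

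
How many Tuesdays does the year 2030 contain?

53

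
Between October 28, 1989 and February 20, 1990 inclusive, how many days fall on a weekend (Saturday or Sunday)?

34

October 28, 1989 is a Saturday.
The range spans 116 days (inclusive of both endpoints).
116 = 7 × 16 + 4, so there are 16 full weeks plus 4 extra days.
Each full week contributes 2 weekend days (Sat, Sun): 16 × 2 = 32.
The 4 extra days are Saturday, Sunday, Monday, Tuesday — 2 of them qualify.
Total: 32 + 2 = 34.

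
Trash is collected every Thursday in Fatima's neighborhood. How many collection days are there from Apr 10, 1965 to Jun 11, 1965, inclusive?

Apr 10, 1965 is a Saturday.
The range spans 63 days (inclusive of both endpoints).
63 = 7 × 9, so the span is exactly 9 full weeks.
Each full week contributes one Thursday: 9 so far.

9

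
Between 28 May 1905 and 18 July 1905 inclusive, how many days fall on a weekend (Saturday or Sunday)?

28 May 1905 is a Sunday.
From 28 May 1905 to 18 July 1905 is 52 days inclusive.
52 = 7 × 7 + 3, so there are 7 full weeks plus 3 extra days.
Each full week contributes 2 weekend days (Sat, Sun): 7 × 2 = 14.
The 3 extra days are Sun, Mon, Tue — 1 of them qualifies.
Total: 14 + 1 = 15.

15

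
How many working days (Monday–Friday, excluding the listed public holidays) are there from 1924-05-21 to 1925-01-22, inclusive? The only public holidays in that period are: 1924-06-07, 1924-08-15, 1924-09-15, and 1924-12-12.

174 working days

1924-05-21 is a Wednesday.
From 1924-05-21 to 1925-01-22 is 247 days inclusive.
247 = 7 × 35 + 2, so there are 35 full weeks plus 2 extra days.
Each full week contributes 5 weekdays (Mon–Fri): 35 × 5 = 175.
The 2 extra days are Wednesday, Thursday — 2 of them qualify.
Total: 175 + 2 = 177.
Holidays: 1924-06-07 (Sat); 1924-08-15 (Fri); 1924-09-15 (Mon); 1924-12-12 (Fri).
3 of the 4 holidays fall on weekdays; the rest are weekends and were already excluded.
Business days: 177 − 3 = 174.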